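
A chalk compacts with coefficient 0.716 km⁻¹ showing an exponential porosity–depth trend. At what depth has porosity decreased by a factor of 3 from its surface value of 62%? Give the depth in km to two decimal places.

1.53 km

n/n₀ = 1/3 ⇒ exp(−c·Z) = 1/3 ⇒ Z = ln(3) / c
Z = 1.0986 / 0.716 = 1.534 km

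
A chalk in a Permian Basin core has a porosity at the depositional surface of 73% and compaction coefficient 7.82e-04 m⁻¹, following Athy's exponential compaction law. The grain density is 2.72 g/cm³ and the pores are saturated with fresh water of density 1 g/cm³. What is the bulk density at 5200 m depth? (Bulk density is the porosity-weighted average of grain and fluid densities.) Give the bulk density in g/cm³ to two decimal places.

Working in km (1 km = 1000 m; β in km⁻¹ = β in m⁻¹ × 1000):
Porosity at depth: n = 0.73·exp(−0.782×5.2) = 0.73×0.0171 = 0.0125
Bulk density: ρ_b = (1−n)ρ_g + n·ρ_f = 0.9875×2.72 + 0.0125×1
       = 2.686 + 0.013 = 2.698 g/cm³

2.70 g/cm³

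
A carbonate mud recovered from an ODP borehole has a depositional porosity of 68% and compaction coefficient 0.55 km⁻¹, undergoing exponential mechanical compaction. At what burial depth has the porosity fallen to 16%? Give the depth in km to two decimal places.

2.63 km

Invert Athy's law: d = ln(φ₀/φ) / β
d = ln(0.68/0.16) / 0.55 = ln(4.25) / 0.55 = 1.4469 / 0.55 = 2.631 km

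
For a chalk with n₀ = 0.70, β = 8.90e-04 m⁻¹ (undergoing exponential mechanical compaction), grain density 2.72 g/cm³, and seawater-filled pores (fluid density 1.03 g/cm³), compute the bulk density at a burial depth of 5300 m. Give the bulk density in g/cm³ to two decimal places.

Working in km (1 km = 1000 m; β in km⁻¹ = β in m⁻¹ × 1000):
Porosity at depth: n = 0.7·exp(−0.89×5.3) = 0.7×0.0089 = 0.0063
Bulk density: ρ_b = (1−n)ρ_g + n·ρ_f = 0.9937×2.72 + 0.0063×1.03
       = 2.703 + 0.006 = 2.709 g/cm³

2.71 g/cm³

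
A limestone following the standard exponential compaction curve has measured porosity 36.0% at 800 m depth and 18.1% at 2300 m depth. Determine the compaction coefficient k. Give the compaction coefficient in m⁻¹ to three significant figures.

Working in km (1 km = 1000 m; k in km⁻¹ = k in m⁻¹ × 1000):
Athy: φ(d) = φ₀ e^(−kd) ⇒ φ₁/φ₂ = e^{k(d₂−d₁)} ⇒ k = ln(φ₁/φ₂)/(d₂−d₁)
k = ln(0.36/0.181) / (2.3 − 0.8) = ln(1.989) / 1.5 = 0.6876 / 1.5 = 0.4584 km⁻¹

0.000458 m⁻¹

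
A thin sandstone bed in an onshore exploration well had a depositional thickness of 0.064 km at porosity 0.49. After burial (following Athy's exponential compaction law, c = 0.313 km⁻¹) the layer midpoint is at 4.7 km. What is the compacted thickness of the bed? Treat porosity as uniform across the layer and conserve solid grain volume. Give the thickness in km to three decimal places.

0.037 km

Porosity at 4.7 km: n = 0.49·exp(−0.313×4.7) = 0.1125
Solid-volume conservation: h(1−n) = h₀(1−n₀) ⇒ h = h₀·(1−n₀)/(1−n)
h = 0.064 × (1 − 0.49)/(1 − 0.1125) = 0.064 × 0.5747 = 0.0368 km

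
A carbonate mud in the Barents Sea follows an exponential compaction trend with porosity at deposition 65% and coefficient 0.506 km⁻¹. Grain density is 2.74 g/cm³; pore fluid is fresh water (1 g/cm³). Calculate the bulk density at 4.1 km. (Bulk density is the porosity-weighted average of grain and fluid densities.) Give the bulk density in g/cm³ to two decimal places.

Porosity at depth: phi = 0.65·exp(−0.506×4.1) = 0.65×0.1256 = 0.0816
Bulk density: ρ_b = (1−phi)ρ_g + phi·ρ_f = 0.9184×2.74 + 0.0816×1
       = 2.516 + 0.082 = 2.598 g/cm³

2.60 g/cm³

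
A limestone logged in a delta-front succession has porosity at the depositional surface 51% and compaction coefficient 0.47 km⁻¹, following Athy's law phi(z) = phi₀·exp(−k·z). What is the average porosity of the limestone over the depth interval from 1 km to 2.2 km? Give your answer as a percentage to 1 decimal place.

24.4%

⟨phi⟩ = (1/(z₂−z₁)) ∫ phi₀ e^(−kz) dz = phi₀·(e^(−k·z₁) − e^(−k·z₂)) / (k·(z₂−z₁))
e^(−0.47×1) = 0.6250; e^(−0.47×2.2) = 0.3556
⟨phi⟩ = 0.51 × (0.6250 − 0.3556) / (0.47 × 1.2) = 0.51 × 0.4777 = 0.2436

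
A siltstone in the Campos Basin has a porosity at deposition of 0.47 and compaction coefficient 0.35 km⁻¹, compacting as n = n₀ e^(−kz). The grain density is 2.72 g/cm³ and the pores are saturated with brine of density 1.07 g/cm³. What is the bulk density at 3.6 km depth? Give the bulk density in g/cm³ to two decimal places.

2.50 g/cm³

Porosity at depth: n = 0.47·exp(−0.35×3.6) = 0.47×0.2837 = 0.1333
Bulk density: ρ_b = (1−n)ρ_g + n·ρ_f = 0.8667×2.72 + 0.1333×1.07
       = 2.357 + 0.143 = 2.500 g/cm³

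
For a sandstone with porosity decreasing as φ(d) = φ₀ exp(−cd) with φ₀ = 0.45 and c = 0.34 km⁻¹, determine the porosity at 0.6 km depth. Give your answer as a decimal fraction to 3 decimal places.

0.367

φ = φ₀·exp(−c·d) = 0.45 × exp(−0.34 × 0.6) = 0.45 × exp(−0.204)
  = 0.45 × 0.8155 = 0.3670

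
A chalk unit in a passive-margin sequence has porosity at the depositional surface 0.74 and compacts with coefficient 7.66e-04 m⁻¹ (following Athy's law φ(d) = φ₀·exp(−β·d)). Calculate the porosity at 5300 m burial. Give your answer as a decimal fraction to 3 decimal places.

Working in km (1 km = 1000 m; β in km⁻¹ = β in m⁻¹ × 1000):
φ = φ₀·exp(−β·d) = 0.74 × exp(−0.766 × 5.3) = 0.74 × exp(−4.06)
  = 0.74 × 0.0173 = 0.0128

0.013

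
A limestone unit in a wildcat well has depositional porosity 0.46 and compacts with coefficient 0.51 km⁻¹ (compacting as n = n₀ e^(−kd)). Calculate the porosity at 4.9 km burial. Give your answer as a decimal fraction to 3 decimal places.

n = n₀·exp(−k·d) = 0.46 × exp(−0.51 × 4.9) = 0.46 × exp(−2.499)
  = 0.46 × 0.0822 = 0.0378

0.038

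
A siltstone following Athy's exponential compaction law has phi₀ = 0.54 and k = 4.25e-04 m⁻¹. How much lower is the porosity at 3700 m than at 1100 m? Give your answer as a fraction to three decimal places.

0.226

Working in km (1 km = 1000 m; k in km⁻¹ = k in m⁻¹ × 1000):
phi(1.1) = 0.54·e^(−0.425×1.1) = 0.3383
phi(3.7) = 0.54·e^(−0.425×3.7) = 0.1121
Δphi = 0.3383 − 0.1121 = 0.2263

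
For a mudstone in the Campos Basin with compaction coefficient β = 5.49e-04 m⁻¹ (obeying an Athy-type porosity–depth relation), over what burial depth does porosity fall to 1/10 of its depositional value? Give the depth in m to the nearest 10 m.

Working in km (1 km = 1000 m; β in km⁻¹ = β in m⁻¹ × 1000):
n/n₀ = 1/10 ⇒ exp(−β·d) = 1/10 ⇒ d = ln(10) / β
d = 2.3026 / 0.549 = 4.194 km

4190 m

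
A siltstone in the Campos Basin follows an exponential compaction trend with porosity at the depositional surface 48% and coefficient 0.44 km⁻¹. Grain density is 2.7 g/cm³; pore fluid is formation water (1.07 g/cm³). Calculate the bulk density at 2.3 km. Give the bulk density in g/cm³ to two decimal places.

2.42 g/cm³

Porosity at depth: n = 0.48·exp(−0.44×2.3) = 0.48×0.3635 = 0.1745
Bulk density: ρ_b = (1−n)ρ_g + n·ρ_f = 0.8255×2.7 + 0.1745×1.07
       = 2.229 + 0.187 = 2.416 g/cm³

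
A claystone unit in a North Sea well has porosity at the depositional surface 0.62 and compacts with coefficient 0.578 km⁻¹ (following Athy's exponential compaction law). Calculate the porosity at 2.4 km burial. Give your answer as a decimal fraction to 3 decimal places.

0.155

φ = φ₀·exp(−c·Z) = 0.62 × exp(−0.578 × 2.4) = 0.62 × exp(−1.387)
  = 0.62 × 0.2498 = 0.1549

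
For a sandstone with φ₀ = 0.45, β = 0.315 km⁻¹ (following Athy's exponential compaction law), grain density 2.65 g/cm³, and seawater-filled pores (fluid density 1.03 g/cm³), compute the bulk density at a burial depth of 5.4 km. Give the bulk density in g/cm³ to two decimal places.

2.52 g/cm³

Porosity at depth: φ = 0.45·exp(−0.315×5.4) = 0.45×0.1825 = 0.0821
Bulk density: ρ_b = (1−φ)ρ_g + φ·ρ_f = 0.9179×2.65 + 0.0821×1.03
       = 2.432 + 0.085 = 2.517 g/cm³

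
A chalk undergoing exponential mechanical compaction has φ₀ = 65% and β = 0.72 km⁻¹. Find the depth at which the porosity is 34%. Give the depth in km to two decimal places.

0.90 km

Invert Athy's law: d = ln(φ₀/φ) / β
d = ln(0.65/0.34) / 0.72 = ln(1.912) / 0.72 = 0.6480 / 0.72 = 0.900 km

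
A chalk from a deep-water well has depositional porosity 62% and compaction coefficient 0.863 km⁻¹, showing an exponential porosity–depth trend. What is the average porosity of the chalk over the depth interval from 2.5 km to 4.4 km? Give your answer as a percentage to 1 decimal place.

⟨φ⟩ = (1/(z₂−z₁)) ∫ φ₀ e^(−cz) dz = φ₀·(e^(−c·z₁) − e^(−c·z₂)) / (c·(z₂−z₁))
e^(−0.863×2.5) = 0.1156; e^(−0.863×4.4) = 0.0224
⟨φ⟩ = 0.62 × (0.1156 − 0.0224) / (0.863 × 1.9) = 0.62 × 0.0568 = 0.0352

3.5%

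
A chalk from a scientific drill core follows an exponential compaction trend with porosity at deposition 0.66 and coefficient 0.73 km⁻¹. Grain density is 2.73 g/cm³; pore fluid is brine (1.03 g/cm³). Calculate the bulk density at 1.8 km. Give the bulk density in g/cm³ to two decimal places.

2.43 g/cm³

Porosity at depth: phi = 0.66·exp(−0.73×1.8) = 0.66×0.2687 = 0.1774
Bulk density: ρ_b = (1−phi)ρ_g + phi·ρ_f = 0.8226×2.73 + 0.1774×1.03
       = 2.246 + 0.183 = 2.428 g/cm³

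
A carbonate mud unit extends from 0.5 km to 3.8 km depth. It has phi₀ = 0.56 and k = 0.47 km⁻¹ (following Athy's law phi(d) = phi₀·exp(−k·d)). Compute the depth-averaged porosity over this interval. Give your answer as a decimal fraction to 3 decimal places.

0.225

⟨phi⟩ = (1/(d₂−d₁)) ∫ phi₀ e^(−kd) dd = phi₀·(e^(−k·d₁) − e^(−k·d₂)) / (k·(d₂−d₁))
e^(−0.47×0.5) = 0.7906; e^(−0.47×3.8) = 0.1676
⟨phi⟩ = 0.56 × (0.7906 − 0.1676) / (0.47 × 3.3) = 0.56 × 0.4016 = 0.2249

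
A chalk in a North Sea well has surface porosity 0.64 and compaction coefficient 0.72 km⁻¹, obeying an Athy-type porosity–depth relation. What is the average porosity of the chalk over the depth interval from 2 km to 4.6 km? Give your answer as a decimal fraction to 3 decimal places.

0.069

⟨n⟩ = (1/(Z₂−Z₁)) ∫ n₀ e^(−cZ) dZ = n₀·(e^(−c·Z₁) − e^(−c·Z₂)) / (c·(Z₂−Z₁))
e^(−0.72×2) = 0.2369; e^(−0.72×4.6) = 0.0364
⟨n⟩ = 0.64 × (0.2369 − 0.0364) / (0.72 × 2.6) = 0.64 × 0.1071 = 0.0685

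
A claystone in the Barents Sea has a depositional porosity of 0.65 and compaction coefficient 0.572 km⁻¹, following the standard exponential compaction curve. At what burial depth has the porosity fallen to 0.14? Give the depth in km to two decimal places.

Invert Athy's law: z = ln(φ₀/φ) / β
z = ln(0.65/0.14) / 0.572 = ln(4.643) / 0.572 = 1.5353 / 0.572 = 2.684 km

2.68 km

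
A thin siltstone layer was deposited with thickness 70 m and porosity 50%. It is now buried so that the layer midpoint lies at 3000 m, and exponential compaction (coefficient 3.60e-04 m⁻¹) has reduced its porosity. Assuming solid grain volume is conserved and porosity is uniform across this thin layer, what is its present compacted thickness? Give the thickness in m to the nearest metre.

42 m

Working in km (1 km = 1000 m; k in km⁻¹ = k in m⁻¹ × 1000):
Porosity at 3 km: phi = 0.5·exp(−0.36×3) = 0.1698
Solid-volume conservation: h(1−phi) = h₀(1−phi₀) ⇒ h = h₀·(1−phi₀)/(1−phi)
h = 0.07 × (1 − 0.5)/(1 − 0.1698) = 0.07 × 0.6023 = 0.0422 km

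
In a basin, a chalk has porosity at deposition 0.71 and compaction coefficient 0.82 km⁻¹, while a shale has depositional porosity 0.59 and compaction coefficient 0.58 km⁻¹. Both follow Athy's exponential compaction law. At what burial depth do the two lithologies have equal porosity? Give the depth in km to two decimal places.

0.77 km

Set φ₀ₐ e^(−cₐd) = φ₀ᵦ e^(−cᵦd) ⇒ ln(φ₀ₐ/φ₀ᵦ) = (cₐ − cᵦ)·d
d = ln(0.71/0.59) / (0.82 − 0.58) = 0.1851 / 0.24 = 0.771 km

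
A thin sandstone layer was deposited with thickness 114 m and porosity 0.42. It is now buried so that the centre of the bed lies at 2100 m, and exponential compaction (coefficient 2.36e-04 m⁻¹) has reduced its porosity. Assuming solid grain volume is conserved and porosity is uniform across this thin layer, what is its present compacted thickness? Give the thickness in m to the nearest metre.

Working in km (1 km = 1000 m; β in km⁻¹ = β in m⁻¹ × 1000):
Porosity at 2.1 km: n = 0.42·exp(−0.236×2.1) = 0.2559
Solid-volume conservation: h(1−n) = h₀(1−n₀) ⇒ h = h₀·(1−n₀)/(1−n)
h = 0.114 × (1 − 0.42)/(1 − 0.2559) = 0.114 × 0.7794 = 0.0889 km

89 m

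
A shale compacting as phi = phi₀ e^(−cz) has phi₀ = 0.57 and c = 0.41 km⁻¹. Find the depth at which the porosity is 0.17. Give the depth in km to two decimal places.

2.95 km

Invert Athy's law: z = ln(phi₀/phi) / c
z = ln(0.57/0.17) / 0.41 = ln(3.353) / 0.41 = 1.2098 / 0.41 = 2.951 km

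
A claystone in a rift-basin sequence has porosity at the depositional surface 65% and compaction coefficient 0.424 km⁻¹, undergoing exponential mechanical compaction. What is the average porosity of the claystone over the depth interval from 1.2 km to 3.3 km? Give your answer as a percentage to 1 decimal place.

⟨n⟩ = (1/(d₂−d₁)) ∫ n₀ e^(−cd) dd = n₀·(e^(−c·d₁) − e^(−c·d₂)) / (c·(d₂−d₁))
e^(−0.424×1.2) = 0.6012; e^(−0.424×3.3) = 0.2468
⟨n⟩ = 0.65 × (0.6012 − 0.2468) / (0.424 × 2.1) = 0.65 × 0.3980 = 0.2587

25.9%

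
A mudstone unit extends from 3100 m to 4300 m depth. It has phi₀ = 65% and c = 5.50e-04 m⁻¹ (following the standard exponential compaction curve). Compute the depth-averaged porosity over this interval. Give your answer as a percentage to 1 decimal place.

8.6%

Working in km (1 km = 1000 m; c in km⁻¹ = c in m⁻¹ × 1000):
⟨phi⟩ = (1/(z₂−z₁)) ∫ phi₀ e^(−cz) dz = phi₀·(e^(−c·z₁) − e^(−c·z₂)) / (c·(z₂−z₁))
e^(−0.55×3.1) = 0.1818; e^(−0.55×4.3) = 0.0939
⟨phi⟩ = 0.65 × (0.1818 − 0.0939) / (0.55 × 1.2) = 0.65 × 0.1331 = 0.0865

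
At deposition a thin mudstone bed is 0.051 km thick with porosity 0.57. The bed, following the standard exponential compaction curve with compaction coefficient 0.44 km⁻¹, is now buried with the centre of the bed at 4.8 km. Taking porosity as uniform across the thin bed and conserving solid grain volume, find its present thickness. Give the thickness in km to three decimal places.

Porosity at 4.8 km: phi = 0.57·exp(−0.44×4.8) = 0.0690
Solid-volume conservation: h(1−phi) = h₀(1−phi₀) ⇒ h = h₀·(1−phi₀)/(1−phi)
h = 0.051 × (1 − 0.57)/(1 − 0.0690) = 0.051 × 0.4619 = 0.0236 km

0.024 km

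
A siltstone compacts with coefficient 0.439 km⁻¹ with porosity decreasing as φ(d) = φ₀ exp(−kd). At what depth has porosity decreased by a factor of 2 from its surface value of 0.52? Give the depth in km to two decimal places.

1.58 km

φ/φ₀ = 1/2 ⇒ exp(−k·d) = 1/2 ⇒ d = ln(2) / k
d = 0.6931 / 0.439 = 1.579 km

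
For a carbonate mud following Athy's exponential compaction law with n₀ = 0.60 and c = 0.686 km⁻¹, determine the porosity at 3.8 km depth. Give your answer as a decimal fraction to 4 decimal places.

0.0443

n = n₀·exp(−c·z) = 0.6 × exp(−0.686 × 3.8) = 0.6 × exp(−2.607)
  = 0.6 × 0.0738 = 0.0443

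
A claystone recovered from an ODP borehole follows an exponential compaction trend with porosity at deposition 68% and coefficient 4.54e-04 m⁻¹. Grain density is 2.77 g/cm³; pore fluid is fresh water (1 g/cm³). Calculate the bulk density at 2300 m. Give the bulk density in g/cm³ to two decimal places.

Working in km (1 km = 1000 m; k in km⁻¹ = k in m⁻¹ × 1000):
Porosity at depth: phi = 0.68·exp(−0.454×2.3) = 0.68×0.3520 = 0.2393
Bulk density: ρ_b = (1−phi)ρ_g + phi·ρ_f = 0.7607×2.77 + 0.2393×1
       = 2.107 + 0.239 = 2.346 g/cm³

2.35 g/cm³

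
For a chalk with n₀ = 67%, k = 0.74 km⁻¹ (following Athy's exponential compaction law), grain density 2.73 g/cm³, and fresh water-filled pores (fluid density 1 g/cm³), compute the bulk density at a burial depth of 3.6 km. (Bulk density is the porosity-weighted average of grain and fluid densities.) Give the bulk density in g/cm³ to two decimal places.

Porosity at depth: n = 0.67·exp(−0.74×3.6) = 0.67×0.0697 = 0.0467
Bulk density: ρ_b = (1−n)ρ_g + n·ρ_f = 0.9533×2.73 + 0.0467×1
       = 2.603 + 0.047 = 2.649 g/cm³

2.65 g/cm³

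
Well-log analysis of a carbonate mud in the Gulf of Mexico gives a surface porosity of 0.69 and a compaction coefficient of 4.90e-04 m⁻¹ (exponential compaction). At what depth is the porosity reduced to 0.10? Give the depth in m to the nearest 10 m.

Working in km (1 km = 1000 m; c in km⁻¹ = c in m⁻¹ × 1000):
Invert Athy's law: z = ln(φ₀/φ) / c
z = ln(0.69/0.1) / 0.49 = ln(6.9) / 0.49 = 1.9315 / 0.49 = 3.942 km

3940 m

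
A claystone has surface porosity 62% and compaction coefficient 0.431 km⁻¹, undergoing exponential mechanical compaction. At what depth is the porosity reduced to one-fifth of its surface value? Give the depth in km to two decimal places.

3.73 km

n/n₀ = 1/5 ⇒ exp(−k·z) = 1/5 ⇒ z = ln(5) / k
z = 1.6094 / 0.431 = 3.734 km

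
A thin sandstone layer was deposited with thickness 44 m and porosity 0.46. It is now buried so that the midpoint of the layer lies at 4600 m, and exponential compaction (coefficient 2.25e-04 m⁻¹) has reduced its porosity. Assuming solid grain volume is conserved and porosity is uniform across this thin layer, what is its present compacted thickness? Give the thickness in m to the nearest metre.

Working in km (1 km = 1000 m; c in km⁻¹ = c in m⁻¹ × 1000):
Porosity at 4.6 km: phi = 0.46·exp(−0.225×4.6) = 0.1634
Solid-volume conservation: h(1−phi) = h₀(1−phi₀) ⇒ h = h₀·(1−phi₀)/(1−phi)
h = 0.044 × (1 − 0.46)/(1 − 0.1634) = 0.044 × 0.6455 = 0.0284 km

28 m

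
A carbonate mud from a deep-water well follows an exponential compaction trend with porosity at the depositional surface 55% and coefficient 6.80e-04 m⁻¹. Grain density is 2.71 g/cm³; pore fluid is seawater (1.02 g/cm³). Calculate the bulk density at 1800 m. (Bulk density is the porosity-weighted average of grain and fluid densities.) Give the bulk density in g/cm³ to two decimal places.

2.44 g/cm³

Working in km (1 km = 1000 m; k in km⁻¹ = k in m⁻¹ × 1000):
Porosity at depth: phi = 0.55·exp(−0.68×1.8) = 0.55×0.2941 = 0.1617
Bulk density: ρ_b = (1−phi)ρ_g + phi·ρ_f = 0.8383×2.71 + 0.1617×1.02
       = 2.272 + 0.165 = 2.437 g/cm³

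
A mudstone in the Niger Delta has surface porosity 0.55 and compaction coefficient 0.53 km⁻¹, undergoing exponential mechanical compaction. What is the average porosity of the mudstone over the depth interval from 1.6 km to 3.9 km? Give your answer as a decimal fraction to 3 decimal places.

⟨phi⟩ = (1/(d₂−d₁)) ∫ phi₀ e^(−cd) dd = phi₀·(e^(−c·d₁) − e^(−c·d₂)) / (c·(d₂−d₁))
e^(−0.53×1.6) = 0.4283; e^(−0.53×3.9) = 0.1266
⟨phi⟩ = 0.55 × (0.4283 − 0.1266) / (0.53 × 2.3) = 0.55 × 0.2475 = 0.1361

0.136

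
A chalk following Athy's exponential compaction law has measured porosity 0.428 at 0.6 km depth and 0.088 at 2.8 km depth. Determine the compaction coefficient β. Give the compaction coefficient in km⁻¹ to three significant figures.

0.719 km⁻¹

Athy: φ(Z) = φ₀ e^(−βZ) ⇒ φ₁/φ₂ = e^{β(Z₂−Z₁)} ⇒ β = ln(φ₁/φ₂)/(Z₂−Z₁)
β = ln(0.428/0.088) / (2.8 − 0.6) = ln(4.864) / 2.2 = 1.5818 / 2.2 = 0.719 km⁻¹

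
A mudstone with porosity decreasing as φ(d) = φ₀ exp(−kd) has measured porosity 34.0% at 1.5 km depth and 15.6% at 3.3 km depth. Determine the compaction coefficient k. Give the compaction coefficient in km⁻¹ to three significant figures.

Athy: φ(d) = φ₀ e^(−kd) ⇒ φ₁/φ₂ = e^{k(d₂−d₁)} ⇒ k = ln(φ₁/φ₂)/(d₂−d₁)
k = ln(0.34/0.156) / (3.3 − 1.5) = ln(2.179) / 1.8 = 0.7791 / 1.8 = 0.4328 km⁻¹

0.433 km⁻¹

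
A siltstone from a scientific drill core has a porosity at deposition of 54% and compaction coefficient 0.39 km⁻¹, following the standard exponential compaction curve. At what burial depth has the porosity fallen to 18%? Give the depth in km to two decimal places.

Invert Athy's law: z = ln(φ₀/φ) / k
z = ln(0.54/0.18) / 0.39 = ln(3) / 0.39 = 1.0986 / 0.39 = 2.817 km

2.82 km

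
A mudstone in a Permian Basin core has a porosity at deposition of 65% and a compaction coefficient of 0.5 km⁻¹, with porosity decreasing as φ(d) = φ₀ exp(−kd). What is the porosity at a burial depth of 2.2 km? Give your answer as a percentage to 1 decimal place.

φ = φ₀·exp(−k·d) = 0.65 × exp(−0.5 × 2.2) = 0.65 × exp(−1.1)
  = 0.65 × 0.3329 = 0.2164

21.6%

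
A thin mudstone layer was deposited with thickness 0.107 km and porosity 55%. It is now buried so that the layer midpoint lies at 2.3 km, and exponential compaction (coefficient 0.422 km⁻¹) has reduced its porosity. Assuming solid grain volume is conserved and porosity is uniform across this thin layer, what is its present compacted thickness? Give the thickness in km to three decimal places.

0.061 km

Porosity at 2.3 km: n = 0.55·exp(−0.422×2.3) = 0.2084
Solid-volume conservation: h(1−n) = h₀(1−n₀) ⇒ h = h₀·(1−n₀)/(1−n)
h = 0.107 × (1 − 0.55)/(1 − 0.2084) = 0.107 × 0.5684 = 0.0608 km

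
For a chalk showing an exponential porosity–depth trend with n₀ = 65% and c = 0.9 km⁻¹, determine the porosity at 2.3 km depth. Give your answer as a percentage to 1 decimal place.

n = n₀·exp(−c·Z) = 0.65 × exp(−0.9 × 2.3) = 0.65 × exp(−2.07)
  = 0.65 × 0.1262 = 0.0820

8.2%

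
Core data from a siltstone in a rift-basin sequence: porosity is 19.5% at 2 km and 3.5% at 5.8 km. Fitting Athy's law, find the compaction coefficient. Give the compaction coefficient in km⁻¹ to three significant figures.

0.452 km⁻¹

Athy: phi(d) = phi₀ e^(−βd) ⇒ phi₁/phi₂ = e^{β(d₂−d₁)} ⇒ β = ln(phi₁/phi₂)/(d₂−d₁)
β = ln(0.195/0.035) / (5.8 − 2) = ln(5.571) / 3.8 = 1.7177 / 3.8 = 0.452 km⁻¹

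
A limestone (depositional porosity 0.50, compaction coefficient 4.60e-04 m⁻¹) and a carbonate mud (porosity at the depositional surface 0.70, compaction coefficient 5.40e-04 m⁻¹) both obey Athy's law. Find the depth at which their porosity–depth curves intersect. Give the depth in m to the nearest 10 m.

Working in km (1 km = 1000 m; β in km⁻¹ = β in m⁻¹ × 1000):
Set φ₀ₐ e^(−βₐZ) = φ₀ᵦ e^(−βᵦZ) ⇒ ln(φ₀ₐ/φ₀ᵦ) = (βₐ − βᵦ)·Z
Z = ln(0.5/0.7) / (0.46 − 0.54) = -0.3365 / -0.08 = 4.206 km

4210 m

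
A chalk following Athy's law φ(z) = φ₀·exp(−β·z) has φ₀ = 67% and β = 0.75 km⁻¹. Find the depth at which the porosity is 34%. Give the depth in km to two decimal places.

Invert Athy's law: z = ln(φ₀/φ) / β
z = ln(0.67/0.34) / 0.75 = ln(1.971) / 0.75 = 0.6783 / 0.75 = 0.904 km

0.90 km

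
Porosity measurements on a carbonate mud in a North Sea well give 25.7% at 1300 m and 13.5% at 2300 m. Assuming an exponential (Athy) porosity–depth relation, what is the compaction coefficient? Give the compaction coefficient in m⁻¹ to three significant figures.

0.000644 m⁻¹

Working in km (1 km = 1000 m; β in km⁻¹ = β in m⁻¹ × 1000):
Athy: n(Z) = n₀ e^(−βZ) ⇒ n₁/n₂ = e^{β(Z₂−Z₁)} ⇒ β = ln(n₁/n₂)/(Z₂−Z₁)
β = ln(0.257/0.135) / (2.3 − 1.3) = ln(1.904) / 1 = 0.6438 / 1 = 0.6438 km⁻¹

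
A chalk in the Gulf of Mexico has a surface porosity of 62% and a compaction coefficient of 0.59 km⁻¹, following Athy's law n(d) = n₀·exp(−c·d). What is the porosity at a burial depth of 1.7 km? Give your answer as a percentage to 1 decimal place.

n = n₀·exp(−c·d) = 0.62 × exp(−0.59 × 1.7) = 0.62 × exp(−1.003)
  = 0.62 × 0.3668 = 0.2274

22.7%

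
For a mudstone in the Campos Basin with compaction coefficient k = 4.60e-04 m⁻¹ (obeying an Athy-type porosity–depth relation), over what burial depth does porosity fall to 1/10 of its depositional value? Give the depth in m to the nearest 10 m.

Working in km (1 km = 1000 m; k in km⁻¹ = k in m⁻¹ × 1000):
phi/phi₀ = 1/10 ⇒ exp(−k·d) = 1/10 ⇒ d = ln(10) / k
d = 2.3026 / 0.46 = 5.006 km

5010 m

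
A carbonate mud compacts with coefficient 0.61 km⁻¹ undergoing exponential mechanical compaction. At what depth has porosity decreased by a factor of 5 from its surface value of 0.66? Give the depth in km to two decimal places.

n/n₀ = 1/5 ⇒ exp(−k·d) = 1/5 ⇒ d = ln(5) / k
d = 1.6094 / 0.61 = 2.638 km

2.64 km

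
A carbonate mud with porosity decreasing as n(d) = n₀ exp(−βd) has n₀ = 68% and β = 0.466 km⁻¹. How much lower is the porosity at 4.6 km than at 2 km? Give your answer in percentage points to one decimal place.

18.8 percentage points

n(2) = 0.68·e^(−0.466×2) = 0.2678
n(4.6) = 0.68·e^(−0.466×4.6) = 0.0797
Δn = 0.2678 − 0.0797 = 0.1880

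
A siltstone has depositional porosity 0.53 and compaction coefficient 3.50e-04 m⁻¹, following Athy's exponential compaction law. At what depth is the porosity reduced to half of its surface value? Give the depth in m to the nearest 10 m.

Working in km (1 km = 1000 m; k in km⁻¹ = k in m⁻¹ × 1000):
φ/φ₀ = 1/2 ⇒ exp(−k·d) = 1/2 ⇒ d = ln(2) / k
d = 0.6931 / 0.35 = 1.980 km

1980 m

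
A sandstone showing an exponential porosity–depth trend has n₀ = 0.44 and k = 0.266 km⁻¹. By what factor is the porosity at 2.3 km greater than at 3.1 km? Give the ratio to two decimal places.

n(d₁)/n(d₂) = e^(−k·d₁)/e^(−k·d₂) = e^{k(d₂−d₁)}
= exp(0.266 × 0.8) = exp(0.2128) = 1.2371

1.24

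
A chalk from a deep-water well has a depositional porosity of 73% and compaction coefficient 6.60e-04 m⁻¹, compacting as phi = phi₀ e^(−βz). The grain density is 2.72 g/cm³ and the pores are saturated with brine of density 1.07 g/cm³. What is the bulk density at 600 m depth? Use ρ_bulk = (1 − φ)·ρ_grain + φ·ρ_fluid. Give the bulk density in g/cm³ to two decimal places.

1.91 g/cm³

Working in km (1 km = 1000 m; β in km⁻¹ = β in m⁻¹ × 1000):
Porosity at depth: phi = 0.73·exp(−0.66×0.6) = 0.73×0.6730 = 0.4913
Bulk density: ρ_b = (1−phi)ρ_g + phi·ρ_f = 0.5087×2.72 + 0.4913×1.07
       = 1.384 + 0.526 = 1.909 g/cm³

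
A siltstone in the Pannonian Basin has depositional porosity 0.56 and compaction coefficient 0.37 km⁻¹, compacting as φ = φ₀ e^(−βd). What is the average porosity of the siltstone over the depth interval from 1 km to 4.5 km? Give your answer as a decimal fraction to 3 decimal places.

0.217

⟨φ⟩ = (1/(d₂−d₁)) ∫ φ₀ e^(−βd) dd = φ₀·(e^(−β·d₁) − e^(−β·d₂)) / (β·(d₂−d₁))
e^(−0.37×1) = 0.6907; e^(−0.37×4.5) = 0.1892
⟨φ⟩ = 0.56 × (0.6907 − 0.1892) / (0.37 × 3.5) = 0.56 × 0.3873 = 0.2169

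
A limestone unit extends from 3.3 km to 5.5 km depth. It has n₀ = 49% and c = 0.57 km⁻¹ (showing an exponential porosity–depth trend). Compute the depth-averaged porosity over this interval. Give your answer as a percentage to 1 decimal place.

⟨n⟩ = (1/(z₂−z₁)) ∫ n₀ e^(−cz) dz = n₀·(e^(−c·z₁) − e^(−c·z₂)) / (c·(z₂−z₁))
e^(−0.57×3.3) = 0.1524; e^(−0.57×5.5) = 0.0435
⟨n⟩ = 0.49 × (0.1524 − 0.0435) / (0.57 × 2.2) = 0.49 × 0.0869 = 0.0426

4.3%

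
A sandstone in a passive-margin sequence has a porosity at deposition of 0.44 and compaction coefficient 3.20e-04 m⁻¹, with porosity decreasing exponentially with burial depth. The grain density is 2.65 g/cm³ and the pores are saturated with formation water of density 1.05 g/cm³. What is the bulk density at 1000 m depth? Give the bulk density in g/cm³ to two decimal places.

Working in km (1 km = 1000 m; β in km⁻¹ = β in m⁻¹ × 1000):
Porosity at depth: φ = 0.44·exp(−0.32×1) = 0.44×0.7261 = 0.3195
Bulk density: ρ_b = (1−φ)ρ_g + φ·ρ_f = 0.6805×2.65 + 0.3195×1.05
       = 1.803 + 0.335 = 2.139 g/cm³

2.14 g/cm³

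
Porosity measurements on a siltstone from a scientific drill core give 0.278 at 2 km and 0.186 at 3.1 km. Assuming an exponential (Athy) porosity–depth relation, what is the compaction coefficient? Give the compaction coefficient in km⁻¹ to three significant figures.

Athy: φ(z) = φ₀ e^(−kz) ⇒ φ₁/φ₂ = e^{k(z₂−z₁)} ⇒ k = ln(φ₁/φ₂)/(z₂−z₁)
k = ln(0.278/0.186) / (3.1 − 2) = ln(1.495) / 1.1 = 0.4019 / 1.1 = 0.3653 km⁻¹

0.365 km⁻¹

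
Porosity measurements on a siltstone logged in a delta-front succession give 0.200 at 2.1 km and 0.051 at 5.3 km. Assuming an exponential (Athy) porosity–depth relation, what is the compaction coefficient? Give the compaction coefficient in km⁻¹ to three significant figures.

Athy: φ(z) = φ₀ e^(−kz) ⇒ φ₁/φ₂ = e^{k(z₂−z₁)} ⇒ k = ln(φ₁/φ₂)/(z₂−z₁)
k = ln(0.2/0.051) / (5.3 − 2.1) = ln(3.922) / 3.2 = 1.3665 / 3.2 = 0.427 km⁻¹

0.427 km⁻¹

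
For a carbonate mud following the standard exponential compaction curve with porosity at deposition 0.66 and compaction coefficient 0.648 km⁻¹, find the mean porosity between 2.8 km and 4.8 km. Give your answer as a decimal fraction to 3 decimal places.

⟨phi⟩ = (1/(d₂−d₁)) ∫ phi₀ e^(−βd) dd = phi₀·(e^(−β·d₁) − e^(−β·d₂)) / (β·(d₂−d₁))
e^(−0.648×2.8) = 0.1629; e^(−0.648×4.8) = 0.0446
⟨phi⟩ = 0.66 × (0.1629 − 0.0446) / (0.648 × 2) = 0.66 × 0.0913 = 0.0603

0.060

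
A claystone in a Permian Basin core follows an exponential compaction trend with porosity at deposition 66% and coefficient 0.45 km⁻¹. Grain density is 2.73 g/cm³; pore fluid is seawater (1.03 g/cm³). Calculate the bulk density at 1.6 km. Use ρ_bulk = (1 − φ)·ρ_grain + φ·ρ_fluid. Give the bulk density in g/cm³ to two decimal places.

Porosity at depth: n = 0.66·exp(−0.45×1.6) = 0.66×0.4868 = 0.3213
Bulk density: ρ_b = (1−n)ρ_g + n·ρ_f = 0.6787×2.73 + 0.3213×1.03
       = 1.853 + 0.331 = 2.184 g/cm³

2.18 g/cm³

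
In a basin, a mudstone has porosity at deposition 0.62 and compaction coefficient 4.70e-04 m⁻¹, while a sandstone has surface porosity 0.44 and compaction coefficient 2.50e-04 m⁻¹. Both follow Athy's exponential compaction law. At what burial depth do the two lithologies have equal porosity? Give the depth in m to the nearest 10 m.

1560 m

Working in km (1 km = 1000 m; c in km⁻¹ = c in m⁻¹ × 1000):
Set phi₀ₐ e^(−cₐd) = phi₀ᵦ e^(−cᵦd) ⇒ ln(phi₀ₐ/phi₀ᵦ) = (cₐ − cᵦ)·d
d = ln(0.62/0.44) / (0.47 − 0.25) = 0.3429 / 0.22 = 1.559 km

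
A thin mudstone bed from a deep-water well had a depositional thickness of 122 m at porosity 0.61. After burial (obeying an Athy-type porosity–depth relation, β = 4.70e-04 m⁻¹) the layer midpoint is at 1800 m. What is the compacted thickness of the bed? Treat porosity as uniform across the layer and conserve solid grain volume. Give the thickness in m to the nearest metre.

Working in km (1 km = 1000 m; β in km⁻¹ = β in m⁻¹ × 1000):
Porosity at 1.8 km: phi = 0.61·exp(−0.47×1.8) = 0.2618
Solid-volume conservation: h(1−phi) = h₀(1−phi₀) ⇒ h = h₀·(1−phi₀)/(1−phi)
h = 0.122 × (1 − 0.61)/(1 − 0.2618) = 0.122 × 0.5283 = 0.0645 km

64 m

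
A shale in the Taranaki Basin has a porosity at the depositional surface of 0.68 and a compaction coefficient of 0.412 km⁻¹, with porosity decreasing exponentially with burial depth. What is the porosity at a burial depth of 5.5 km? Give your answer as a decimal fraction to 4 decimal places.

0.0705

phi = phi₀·exp(−k·Z) = 0.68 × exp(−0.412 × 5.5) = 0.68 × exp(−2.266)
  = 0.68 × 0.1037 = 0.0705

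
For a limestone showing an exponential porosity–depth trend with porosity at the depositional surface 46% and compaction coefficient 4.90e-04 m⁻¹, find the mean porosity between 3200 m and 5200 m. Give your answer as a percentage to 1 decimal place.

Working in km (1 km = 1000 m; c in km⁻¹ = c in m⁻¹ × 1000):
⟨phi⟩ = (1/(z₂−z₁)) ∫ phi₀ e^(−cz) dz = phi₀·(e^(−c·z₁) − e^(−c·z₂)) / (c·(z₂−z₁))
e^(−0.49×3.2) = 0.2085; e^(−0.49×5.2) = 0.0782
⟨phi⟩ = 0.46 × (0.2085 − 0.0782) / (0.49 × 2) = 0.46 × 0.1329 = 0.0611

6.1%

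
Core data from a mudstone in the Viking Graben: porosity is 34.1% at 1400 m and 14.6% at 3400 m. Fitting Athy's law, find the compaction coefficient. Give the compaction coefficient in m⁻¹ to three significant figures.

0.000424 m⁻¹

Working in km (1 km = 1000 m; k in km⁻¹ = k in m⁻¹ × 1000):
Athy: φ(Z) = φ₀ e^(−kZ) ⇒ φ₁/φ₂ = e^{k(Z₂−Z₁)} ⇒ k = ln(φ₁/φ₂)/(Z₂−Z₁)
k = ln(0.341/0.146) / (3.4 − 1.4) = ln(2.336) / 2 = 0.8483 / 2 = 0.4241 km⁻¹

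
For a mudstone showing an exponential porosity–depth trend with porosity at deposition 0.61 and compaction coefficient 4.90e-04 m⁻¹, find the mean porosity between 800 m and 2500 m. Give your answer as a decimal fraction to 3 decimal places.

0.280

Working in km (1 km = 1000 m; β in km⁻¹ = β in m⁻¹ × 1000):
⟨phi⟩ = (1/(z₂−z₁)) ∫ phi₀ e^(−βz) dz = phi₀·(e^(−β·z₁) − e^(−β·z₂)) / (β·(z₂−z₁))
e^(−0.49×0.8) = 0.6757; e^(−0.49×2.5) = 0.2938
⟨phi⟩ = 0.61 × (0.6757 − 0.2938) / (0.49 × 1.7) = 0.61 × 0.4585 = 0.2797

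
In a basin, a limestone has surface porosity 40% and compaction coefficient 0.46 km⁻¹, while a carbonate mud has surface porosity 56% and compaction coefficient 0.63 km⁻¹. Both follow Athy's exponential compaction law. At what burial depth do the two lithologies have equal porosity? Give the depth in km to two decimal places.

Set phi₀ₐ e^(−cₐd) = phi₀ᵦ e^(−cᵦd) ⇒ ln(phi₀ₐ/phi₀ᵦ) = (cₐ − cᵦ)·d
d = ln(0.4/0.56) / (0.46 − 0.63) = -0.3365 / -0.17 = 1.979 km

1.98 km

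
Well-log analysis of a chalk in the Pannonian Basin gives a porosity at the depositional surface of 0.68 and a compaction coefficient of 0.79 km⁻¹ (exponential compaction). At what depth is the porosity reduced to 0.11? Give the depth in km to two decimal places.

Invert Athy's law: Z = ln(φ₀/φ) / c
Z = ln(0.68/0.11) / 0.79 = ln(6.182) / 0.79 = 1.8216 / 0.79 = 2.306 km

2.31 km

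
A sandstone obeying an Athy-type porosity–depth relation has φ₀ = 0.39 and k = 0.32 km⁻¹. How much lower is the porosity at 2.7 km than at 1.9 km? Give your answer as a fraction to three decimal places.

φ(1.9) = 0.39·e^(−0.32×1.9) = 0.2123
φ(2.7) = 0.39·e^(−0.32×2.7) = 0.1644
Δφ = 0.2123 − 0.1644 = 0.0480

0.048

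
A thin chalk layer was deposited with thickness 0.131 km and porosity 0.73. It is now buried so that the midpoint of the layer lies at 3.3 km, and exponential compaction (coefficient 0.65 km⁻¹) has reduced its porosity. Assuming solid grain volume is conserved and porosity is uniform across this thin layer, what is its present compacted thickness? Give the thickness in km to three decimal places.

Porosity at 3.3 km: φ = 0.73·exp(−0.65×3.3) = 0.0855
Solid-volume conservation: h(1−φ) = h₀(1−φ₀) ⇒ h = h₀·(1−φ₀)/(1−φ)
h = 0.131 × (1 − 0.73)/(1 − 0.0855) = 0.131 × 0.2952 = 0.0387 km

0.039 km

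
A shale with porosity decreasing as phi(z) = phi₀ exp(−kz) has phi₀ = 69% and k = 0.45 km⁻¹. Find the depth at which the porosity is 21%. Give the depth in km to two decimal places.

Invert Athy's law: z = ln(phi₀/phi) / k
z = ln(0.69/0.21) / 0.45 = ln(3.286) / 0.45 = 1.1896 / 0.45 = 2.644 km

2.64 km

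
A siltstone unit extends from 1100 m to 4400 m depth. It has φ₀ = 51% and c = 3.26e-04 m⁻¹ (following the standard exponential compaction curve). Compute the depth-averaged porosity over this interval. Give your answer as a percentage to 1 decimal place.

21.8%

Working in km (1 km = 1000 m; c in km⁻¹ = c in m⁻¹ × 1000):
⟨φ⟩ = (1/(Z₂−Z₁)) ∫ φ₀ e^(−cZ) dZ = φ₀·(e^(−c·Z₁) − e^(−c·Z₂)) / (c·(Z₂−Z₁))
e^(−0.326×1.1) = 0.6987; e^(−0.326×4.4) = 0.2383
⟨φ⟩ = 0.51 × (0.6987 − 0.2383) / (0.326 × 3.3) = 0.51 × 0.4280 = 0.2183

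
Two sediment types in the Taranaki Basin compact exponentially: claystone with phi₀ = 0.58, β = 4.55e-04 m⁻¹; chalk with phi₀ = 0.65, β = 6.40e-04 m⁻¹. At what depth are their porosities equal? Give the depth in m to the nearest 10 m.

620 m

Working in km (1 km = 1000 m; β in km⁻¹ = β in m⁻¹ × 1000):
Set phi₀ₐ e^(−βₐZ) = phi₀ᵦ e^(−βᵦZ) ⇒ ln(phi₀ₐ/phi₀ᵦ) = (βₐ − βᵦ)·Z
Z = ln(0.58/0.65) / (0.455 − 0.64) = -0.1139 / -0.185 = 0.616 km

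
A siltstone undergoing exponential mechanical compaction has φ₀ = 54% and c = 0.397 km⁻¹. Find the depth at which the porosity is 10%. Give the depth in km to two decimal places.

Invert Athy's law: Z = ln(φ₀/φ) / c
Z = ln(0.54/0.1) / 0.397 = ln(5.4) / 0.397 = 1.6864 / 0.397 = 4.248 km

4.25 km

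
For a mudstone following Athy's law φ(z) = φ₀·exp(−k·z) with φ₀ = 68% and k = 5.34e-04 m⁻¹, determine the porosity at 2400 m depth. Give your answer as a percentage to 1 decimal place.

18.9%

Working in km (1 km = 1000 m; k in km⁻¹ = k in m⁻¹ × 1000):
φ = φ₀·exp(−k·z) = 0.68 × exp(−0.534 × 2.4) = 0.68 × exp(−1.282)
  = 0.68 × 0.2776 = 0.1888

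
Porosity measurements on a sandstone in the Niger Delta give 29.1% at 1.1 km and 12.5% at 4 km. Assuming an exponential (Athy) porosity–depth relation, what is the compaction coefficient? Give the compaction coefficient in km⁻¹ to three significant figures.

Athy: φ(z) = φ₀ e^(−βz) ⇒ φ₁/φ₂ = e^{β(z₂−z₁)} ⇒ β = ln(φ₁/φ₂)/(z₂−z₁)
β = ln(0.291/0.125) / (4 − 1.1) = ln(2.328) / 2.9 = 0.8450 / 2.9 = 0.2914 km⁻¹

0.291 km⁻¹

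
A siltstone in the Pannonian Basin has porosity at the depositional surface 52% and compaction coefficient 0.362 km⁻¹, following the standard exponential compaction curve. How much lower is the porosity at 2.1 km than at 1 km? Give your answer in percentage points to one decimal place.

11.9 percentage points

φ(1) = 0.52·e^(−0.362×1) = 0.3621
φ(2.1) = 0.52·e^(−0.362×2.1) = 0.2431
Δφ = 0.3621 − 0.2431 = 0.1189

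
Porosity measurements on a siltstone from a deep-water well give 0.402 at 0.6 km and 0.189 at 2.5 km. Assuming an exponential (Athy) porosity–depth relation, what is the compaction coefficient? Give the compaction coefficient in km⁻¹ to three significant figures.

Athy: φ(z) = φ₀ e^(−kz) ⇒ φ₁/φ₂ = e^{k(z₂−z₁)} ⇒ k = ln(φ₁/φ₂)/(z₂−z₁)
k = ln(0.402/0.189) / (2.5 − 0.6) = ln(2.127) / 1.9 = 0.7547 / 1.9 = 0.3972 km⁻¹

0.397 km⁻¹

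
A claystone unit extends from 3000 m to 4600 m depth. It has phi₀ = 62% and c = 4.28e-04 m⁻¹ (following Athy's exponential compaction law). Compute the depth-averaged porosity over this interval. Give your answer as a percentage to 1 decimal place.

12.4%

Working in km (1 km = 1000 m; c in km⁻¹ = c in m⁻¹ × 1000):
⟨phi⟩ = (1/(Z₂−Z₁)) ∫ phi₀ e^(−cZ) dZ = phi₀·(e^(−c·Z₁) − e^(−c·Z₂)) / (c·(Z₂−Z₁))
e^(−0.428×3) = 0.2769; e^(−0.428×4.6) = 0.1396
⟨phi⟩ = 0.62 × (0.2769 − 0.1396) / (0.428 × 1.6) = 0.62 × 0.2005 = 0.1243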